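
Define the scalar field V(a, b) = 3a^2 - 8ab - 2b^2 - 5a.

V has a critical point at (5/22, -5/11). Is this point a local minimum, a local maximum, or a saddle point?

The Hessian of V is constant: H = [[6, -8], [-8, -4]].
det(H) = 6·(-4) − (-8)² = -88.
Since det(H) < 0, H is indefinite and the critical point is a saddle point.

saddle point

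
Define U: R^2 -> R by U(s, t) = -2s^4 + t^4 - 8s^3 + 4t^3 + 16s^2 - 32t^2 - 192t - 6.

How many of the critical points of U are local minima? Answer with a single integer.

U separates as a function of s plus a function of t, so ∇U=0 decouples.
∂U/∂s = -8s(s - 1)(s + 4) = 0 at s ∈ {-4, 0, 1}; ∂U/∂t = 4(t - 4)(t + 3)(t + 4) = 0 at t ∈ {-4, -3, 4}.
The Hessian is diagonal: diag(U_ss, U_tt). Second derivatives: U_ss(-4)=-160, U_ss(0)=32, U_ss(1)=-40; U_tt(-4)=32, U_tt(-3)=-28, U_tt(4)=224.
Local minima occur where both diagonal entries positive: (0, -4), (0, 4). Count: 2.

2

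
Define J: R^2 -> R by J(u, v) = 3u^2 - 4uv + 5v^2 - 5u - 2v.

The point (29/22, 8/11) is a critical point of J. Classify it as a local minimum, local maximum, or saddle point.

local minimum

The Hessian of J is constant: H = [[6, -4], [-4, 10]].
det(H) = 6·10 − (-4)² = 44.
det(H) > 0 and tr(H) = 16 > 0, so H is positive definite and the point is a local minimum.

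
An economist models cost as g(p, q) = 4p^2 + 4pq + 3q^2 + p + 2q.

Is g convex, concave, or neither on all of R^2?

convex

g is quadratic, so its Hessian is the constant matrix H = [[8, 4], [4, 6]].
det(H) = 32, tr(H) = 14.
det(H) > 0 and tr(H) > 0, so H is positive definite everywhere: convex.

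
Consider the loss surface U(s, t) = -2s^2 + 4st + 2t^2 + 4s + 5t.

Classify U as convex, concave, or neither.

neither

U is quadratic, so its Hessian is the constant matrix H = [[-4, 4], [4, 4]].
det(H) = -32, tr(H) = 0.
det(H) < 0, so H is indefinite: neither convex nor concave.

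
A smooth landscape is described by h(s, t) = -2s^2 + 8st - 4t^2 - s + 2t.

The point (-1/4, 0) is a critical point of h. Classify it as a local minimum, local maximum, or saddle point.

saddle point

The Hessian of h is constant: H = [[-4, 8], [8, -8]].
det(H) = (-4)·(-8) − 8² = -32.
Since det(H) < 0, H is indefinite and the critical point is a saddle point.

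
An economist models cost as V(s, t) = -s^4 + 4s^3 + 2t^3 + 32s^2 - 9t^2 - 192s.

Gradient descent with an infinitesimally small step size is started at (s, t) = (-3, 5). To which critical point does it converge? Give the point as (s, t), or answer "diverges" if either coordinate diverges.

(3, 3)

V is separable, so gradient descent decouples: s follows -∂V/∂s, t follows -∂V/∂t.
∂V/∂s = -4(s - 4)(s - 3)(s + 4); at s=-3 this is -168, so s increases.
∂V/∂t = 6t(t - 3); at t=5 this is 60, so t decreases.
s converges to its nearest critical value 3 (a local min of the s-part); t converges to 3. The iterate converges to (3, 3).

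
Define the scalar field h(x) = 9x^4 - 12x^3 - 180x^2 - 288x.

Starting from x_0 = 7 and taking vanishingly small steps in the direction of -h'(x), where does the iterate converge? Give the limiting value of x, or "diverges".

h'(x) = 36(x - 4)(x + 1)(x + 2), so h'(7) = 7776.
Gradient descent moves in the -h' direction, i.e. x is decreasing.
The nearest critical point in that direction is x = 4, where h'' = 1080 > 0 (a local minimum). The iterate converges there.

4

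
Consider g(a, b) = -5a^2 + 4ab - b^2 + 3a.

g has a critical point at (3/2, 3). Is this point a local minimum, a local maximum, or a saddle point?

local maximum

The Hessian of g is constant: H = [[-10, 4], [4, -2]].
det(H) = (-10)·(-2) − 4² = 4.
det(H) > 0 and tr(H) = -12 < 0, so H is negative definite and the point is a local maximum.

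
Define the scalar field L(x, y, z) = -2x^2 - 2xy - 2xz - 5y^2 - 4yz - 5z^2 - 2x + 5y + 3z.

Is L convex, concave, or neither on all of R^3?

L is quadratic, so its Hessian is the constant matrix H = [[-4, -2, -2], [-2, -10, -4], [-2, -4, -10]].
Leading principal minors: -4, 36, -288.
Signs alternate −, +, − ⇒ H ≺ 0 ⇒ concave.

concave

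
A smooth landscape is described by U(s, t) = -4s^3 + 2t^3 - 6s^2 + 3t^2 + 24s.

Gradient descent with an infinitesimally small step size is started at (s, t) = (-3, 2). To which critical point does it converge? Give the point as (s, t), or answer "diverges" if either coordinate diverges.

U is separable, so gradient descent decouples: s follows -∂U/∂s, t follows -∂U/∂t.
∂U/∂s = -12(s - 1)(s + 2); at s=-3 this is -48, so s increases.
∂U/∂t = 6t(t + 1); at t=2 this is 36, so t decreases.
s converges to its nearest critical value -2 (a local min of the s-part); t converges to 0. The iterate converges to (-2, 0).

(-2, 0)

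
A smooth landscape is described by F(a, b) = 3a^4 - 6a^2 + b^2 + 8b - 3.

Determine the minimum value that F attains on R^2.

-22

F(a,b) separates as P(a) + Q(b) − 3, so its minimum is min P + min Q − 3.
P'(a) = 12a(a - 1)(a + 1) vanishes at a ∈ {-1, 0, 1}; Q'(b) = 2b + 8 vanishes at b ∈ {-4}.
Local minima of P (where P''>0): P(-1)=-3, P(1)=-3. Local minima of Q: Q(-4)=-16.
So the global minimum of F is P(-1) + Q(-4) − 3 = -3 − 16 − 3 = -22, attained at (-1, -4).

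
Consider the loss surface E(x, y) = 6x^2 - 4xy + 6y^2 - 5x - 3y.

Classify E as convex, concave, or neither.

convex

E is quadratic, so its Hessian is the constant matrix H = [[12, -4], [-4, 12]].
det(H) = 128, tr(H) = 24.
det(H) > 0 and tr(H) > 0, so H is positive definite everywhere: convex.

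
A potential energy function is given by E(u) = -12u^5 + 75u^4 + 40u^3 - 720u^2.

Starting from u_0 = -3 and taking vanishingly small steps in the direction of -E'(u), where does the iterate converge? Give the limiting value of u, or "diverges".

-2

E'(u) = -60u(u - 4)(u - 3)(u + 2), so E'(-3) = -7560.
Gradient descent moves in the -E' direction, i.e. u is increasing.
The nearest critical point in that direction is u = -2, where E'' = 3600 > 0 (a local minimum). The iterate converges there.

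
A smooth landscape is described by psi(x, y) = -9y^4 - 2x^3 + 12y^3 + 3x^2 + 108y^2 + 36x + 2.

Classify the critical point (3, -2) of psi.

local maximum

The mixed partial ∂²psi/∂x∂y is 0, so the Hessian at any point is diag(psi_xx, psi_yy) = diag(6(-2x + 1), 36(-3y^2 + 2y + 6)).
At (3, -2): H = diag(-30, -360).
Both eigenvalues are negative, so H is negative definite: a local maximum.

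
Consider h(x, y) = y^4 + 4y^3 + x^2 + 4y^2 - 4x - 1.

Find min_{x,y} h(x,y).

h(x,y) separates as P(x) + Q(y) − 1, so its minimum is min P + min Q − 1.
P'(x) = 2x - 4 vanishes at x ∈ {2}; Q'(y) = 4y(y + 1)(y + 2) vanishes at y ∈ {-2, -1, 0}.
Local minima of P (where P''>0): P(2)=-4. Local minima of Q: Q(-2)=0, Q(0)=0.
So the global minimum of h is P(2) + Q(-2) − 1 = -4 + 0 − 1 = -5, attained at (2, -2).

-5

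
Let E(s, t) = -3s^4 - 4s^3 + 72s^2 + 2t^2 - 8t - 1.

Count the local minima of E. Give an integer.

1

E separates as a function of s plus a function of t, so ∇E=0 decouples.
∂E/∂s = -12s(s - 3)(s + 4) = 0 at s ∈ {-4, 0, 3}; ∂E/∂t = 4(t - 2) = 0 at t ∈ {2}.
The Hessian is diagonal: diag(E_ss, E_tt). Second derivatives: E_ss(-4)=-336, E_ss(0)=144, E_ss(3)=-252; E_tt(2)=4.
Local minima occur where both diagonal entries positive: (0, 2). Count: 1.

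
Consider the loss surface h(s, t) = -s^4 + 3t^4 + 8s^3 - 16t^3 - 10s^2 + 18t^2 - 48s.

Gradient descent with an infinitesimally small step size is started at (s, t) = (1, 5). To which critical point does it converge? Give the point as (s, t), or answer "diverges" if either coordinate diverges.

(3, 3)

h is separable, so gradient descent decouples: s follows -∂h/∂s, t follows -∂h/∂t.
∂h/∂s = -4(s - 4)(s - 3)(s + 1); at s=1 this is -48, so s increases.
∂h/∂t = 12t(t - 3)(t - 1); at t=5 this is 480, so t decreases.
s converges to its nearest critical value 3 (a local min of the s-part); t converges to 3. The iterate converges to (3, 3).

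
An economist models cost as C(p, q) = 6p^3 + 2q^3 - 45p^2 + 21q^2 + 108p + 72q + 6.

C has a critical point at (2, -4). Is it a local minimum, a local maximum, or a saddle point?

local maximum

The mixed partial ∂²C/∂p∂q is 0, so the Hessian at any point is diag(C_pp, C_qq) = diag(18(2p - 5), 6(2q + 7)).
At (2, -4): H = diag(-18, -6).
Both eigenvalues are negative, so H is negative definite: a local maximum.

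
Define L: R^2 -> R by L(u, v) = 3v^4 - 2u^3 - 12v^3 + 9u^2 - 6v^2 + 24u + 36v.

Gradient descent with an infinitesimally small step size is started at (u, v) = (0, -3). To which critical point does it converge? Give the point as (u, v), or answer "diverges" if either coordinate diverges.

L is separable, so gradient descent decouples: u follows -∂L/∂u, v follows -∂L/∂v.
∂L/∂u = -6(u - 4)(u + 1); at u=0 this is 24, so u decreases.
∂L/∂v = 12(v - 3)(v - 1)(v + 1); at v=-3 this is -576, so v increases.
u converges to its nearest critical value -1 (a local min of the u-part); v converges to -1. The iterate converges to (-1, -1).

(-1, -1)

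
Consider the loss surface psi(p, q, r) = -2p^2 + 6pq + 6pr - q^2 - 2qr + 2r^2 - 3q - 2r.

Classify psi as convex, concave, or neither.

neither

psi is quadratic, so its Hessian is the constant matrix H = [[-4, 6, 6], [6, -2, -2], [6, -2, 4]].
Leading principal minors: -4, -28, -168.
Neither pattern holds ⇒ H is indefinite ⇒ neither convex nor concave.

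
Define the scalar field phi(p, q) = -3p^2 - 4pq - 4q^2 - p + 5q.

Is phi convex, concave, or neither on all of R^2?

concave

phi is quadratic, so its Hessian is the constant matrix H = [[-6, -4], [-4, -8]].
det(H) = 32, tr(H) = -14.
det(H) > 0 and tr(H) < 0, so H is negative definite everywhere: concave.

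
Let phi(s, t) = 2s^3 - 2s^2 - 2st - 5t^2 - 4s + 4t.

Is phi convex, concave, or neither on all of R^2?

neither

The term 2s^3 is cubic, so the Hessian is not constant.
∂²phi/∂s² = 12s - 4, which takes both signs as s varies (negative for sufficiently negative s). A diagonal entry of the Hessian changing sign means the Hessian is neither positive- nor negative-semidefinite on all of R^2.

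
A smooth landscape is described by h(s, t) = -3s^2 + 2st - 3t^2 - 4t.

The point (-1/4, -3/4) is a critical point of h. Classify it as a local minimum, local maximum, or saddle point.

local maximum

The Hessian of h is constant: H = [[-6, 2], [2, -6]].
det(H) = (-6)·(-6) − 2² = 32.
det(H) > 0 and tr(H) = -12 < 0, so H is negative definite and the point is a local maximum.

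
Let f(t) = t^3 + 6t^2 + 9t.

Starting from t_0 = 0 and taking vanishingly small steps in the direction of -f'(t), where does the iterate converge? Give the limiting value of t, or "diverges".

-1

f'(t) = 3(t + 1)(t + 3), so f'(0) = 9.
Gradient descent moves in the -f' direction, i.e. t is decreasing.
The nearest critical point in that direction is t = -1, where f'' = 6 > 0 (a local minimum). The iterate converges there.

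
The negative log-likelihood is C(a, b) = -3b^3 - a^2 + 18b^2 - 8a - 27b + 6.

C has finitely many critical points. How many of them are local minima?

C separates as a function of a plus a function of b, so ∇C=0 decouples.
∂C/∂a = -2(a + 4) = 0 at a ∈ {-4}; ∂C/∂b = -9(b - 3)(b - 1) = 0 at b ∈ {1, 3}.
The Hessian is diagonal: diag(C_aa, C_bb). Second derivatives: C_aa(-4)=-2; C_bb(1)=18, C_bb(3)=-18.
Local minima occur where both diagonal entries positive: none. Count: 0.

0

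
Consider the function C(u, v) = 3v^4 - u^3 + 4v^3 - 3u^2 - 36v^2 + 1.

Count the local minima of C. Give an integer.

C separates as a function of u plus a function of v, so ∇C=0 decouples.
∂C/∂u = -3u(u + 2) = 0 at u ∈ {-2, 0}; ∂C/∂v = 12v(v - 2)(v + 3) = 0 at v ∈ {-3, 0, 2}.
The Hessian is diagonal: diag(C_uu, C_vv). Second derivatives: C_uu(-2)=6, C_uu(0)=-6; C_vv(-3)=180, C_vv(0)=-72, C_vv(2)=120.
Local minima occur where both diagonal entries positive: (-2, -3), (-2, 2). Count: 2.

2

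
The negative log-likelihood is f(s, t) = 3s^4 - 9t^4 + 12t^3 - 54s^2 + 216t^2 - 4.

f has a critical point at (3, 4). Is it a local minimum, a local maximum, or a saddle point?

saddle point

The mixed partial ∂²f/∂s∂t is 0, so the Hessian at any point is diag(f_ss, f_tt) = diag(36(s^2 - 3), 36(-3t^2 + 2t + 12)).
At (3, 4): H = diag(216, -1008).
The eigenvalues have opposite signs, so H is indefinite: a saddle point.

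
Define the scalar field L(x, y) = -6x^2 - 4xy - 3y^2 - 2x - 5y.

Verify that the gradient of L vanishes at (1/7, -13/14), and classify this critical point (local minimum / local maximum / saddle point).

local maximum

∇L = (-12x - 4y - 2, -4x - 6y - 5); substituting (1/7, -13/14) gives ∇L = (0, 0), so (1/7, -13/14) is indeed a critical point.
The Hessian of L is constant: H = [[-12, -4], [-4, -6]].
det(H) = (-12)·(-6) − (-4)² = 56.
det(H) > 0 and tr(H) = -18 < 0, so H is negative definite and the point is a local maximum.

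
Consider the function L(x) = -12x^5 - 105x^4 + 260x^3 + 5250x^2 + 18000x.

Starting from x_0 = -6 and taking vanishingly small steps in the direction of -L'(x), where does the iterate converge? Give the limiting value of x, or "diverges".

L'(x) = -60(x - 5)(x + 3)(x + 4)(x + 5), so L'(-6) = -3960.
Gradient descent moves in the -L' direction, i.e. x is increasing.
The nearest critical point in that direction is x = -5, where L'' = 1200 > 0 (a local minimum). The iterate converges there.

-5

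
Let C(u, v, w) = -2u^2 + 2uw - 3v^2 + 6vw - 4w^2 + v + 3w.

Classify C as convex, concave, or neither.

C is quadratic, so its Hessian is the constant matrix H = [[-4, 0, 2], [0, -6, 6], [2, 6, -8]].
Leading principal minors: -4, 24, -24.
Signs alternate −, +, − ⇒ H ≺ 0 ⇒ concave.

concave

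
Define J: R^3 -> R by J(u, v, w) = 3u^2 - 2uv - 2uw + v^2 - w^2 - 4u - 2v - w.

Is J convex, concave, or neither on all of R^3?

J is quadratic, so its Hessian is the constant matrix H = [[6, -2, -2], [-2, 2, 0], [-2, 0, -2]].
Leading principal minors: 6, 8, -24.
Neither pattern holds ⇒ H is indefinite ⇒ neither convex nor concave.

neither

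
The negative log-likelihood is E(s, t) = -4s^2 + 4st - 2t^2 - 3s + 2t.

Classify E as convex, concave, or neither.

concave

E is quadratic, so its Hessian is the constant matrix H = [[-8, 4], [4, -4]].
det(H) = 16, tr(H) = -12.
det(H) > 0 and tr(H) < 0, so H is negative definite everywhere: concave.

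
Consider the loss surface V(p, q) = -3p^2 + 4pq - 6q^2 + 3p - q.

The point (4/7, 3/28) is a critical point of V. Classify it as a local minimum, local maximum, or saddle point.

The Hessian of V is constant: H = [[-6, 4], [4, -12]].
det(H) = (-6)·(-12) − 4² = 56.
det(H) > 0 and tr(H) = -18 < 0, so H is negative definite and the point is a local maximum.

local maximum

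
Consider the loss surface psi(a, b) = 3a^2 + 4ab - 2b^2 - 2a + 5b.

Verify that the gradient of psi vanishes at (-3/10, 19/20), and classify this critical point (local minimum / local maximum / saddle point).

∇psi = (6a + 4b - 2, 4a - 4b + 5); substituting (-3/10, 19/20) gives ∇psi = (0, 0), so (-3/10, 19/20) is indeed a critical point.
The Hessian of psi is constant: H = [[6, 4], [4, -4]].
det(H) = 6·(-4) − 4² = -40.
Since det(H) < 0, H is indefinite and the critical point is a saddle point.

saddle point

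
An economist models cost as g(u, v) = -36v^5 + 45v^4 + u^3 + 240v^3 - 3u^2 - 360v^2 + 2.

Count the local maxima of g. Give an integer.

2

g separates as a function of u plus a function of v, so ∇g=0 decouples.
∂g/∂u = 3u(u - 2) = 0 at u ∈ {0, 2}; ∂g/∂v = -180v(v - 2)(v - 1)(v + 2) = 0 at v ∈ {-2, 0, 1, 2}.
The Hessian is diagonal: diag(g_uu, g_vv). Second derivatives: g_uu(0)=-6, g_uu(2)=6; g_vv(-2)=4320, g_vv(0)=-720, g_vv(1)=540, g_vv(2)=-1440.
Local maxima occur where both diagonal entries negative: (0, 0), (0, 2). Count: 2.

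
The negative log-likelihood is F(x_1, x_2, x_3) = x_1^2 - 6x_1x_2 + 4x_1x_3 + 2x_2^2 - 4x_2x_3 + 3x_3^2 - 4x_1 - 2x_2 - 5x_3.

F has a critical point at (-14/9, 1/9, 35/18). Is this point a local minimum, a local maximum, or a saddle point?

The Hessian is constant: H = [[2, -6, 4], [-6, 4, -4], [4, -4, 6]].
Leading principal minors: Δ₁ = 2, Δ₂ = -28, Δ₃ = -72.
The minors fit neither the all-positive nor the alternating-sign pattern, so H is indefinite: a saddle point.

saddle point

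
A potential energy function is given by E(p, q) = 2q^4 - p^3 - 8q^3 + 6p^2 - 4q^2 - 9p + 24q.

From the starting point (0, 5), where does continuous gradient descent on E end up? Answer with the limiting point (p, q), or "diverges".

E is separable, so gradient descent decouples: p follows -∂E/∂p, q follows -∂E/∂q.
∂E/∂p = -3(p - 3)(p - 1); at p=0 this is -9, so p increases.
∂E/∂q = 8(q - 3)(q - 1)(q + 1); at q=5 this is 384, so q decreases.
p converges to its nearest critical value 1 (a local min of the p-part); q converges to 3. The iterate converges to (1, 3).

(1, 3)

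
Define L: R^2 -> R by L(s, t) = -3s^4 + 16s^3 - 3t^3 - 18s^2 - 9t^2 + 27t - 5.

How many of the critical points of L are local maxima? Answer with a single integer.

2

L separates as a function of s plus a function of t, so ∇L=0 decouples.
∂L/∂s = -12s(s - 3)(s - 1) = 0 at s ∈ {0, 1, 3}; ∂L/∂t = -9(t - 1)(t + 3) = 0 at t ∈ {-3, 1}.
The Hessian is diagonal: diag(L_ss, L_tt). Second derivatives: L_ss(0)=-36, L_ss(1)=24, L_ss(3)=-72; L_tt(-3)=36, L_tt(1)=-36.
Local maxima occur where both diagonal entries negative: (0, 1), (3, 1). Count: 2.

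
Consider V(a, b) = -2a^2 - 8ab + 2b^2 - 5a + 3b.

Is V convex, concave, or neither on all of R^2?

V is quadratic, so its Hessian is the constant matrix H = [[-4, -8], [-8, 4]].
det(H) = -80, tr(H) = 0.
det(H) < 0, so H is indefinite: neither convex nor concave.

neither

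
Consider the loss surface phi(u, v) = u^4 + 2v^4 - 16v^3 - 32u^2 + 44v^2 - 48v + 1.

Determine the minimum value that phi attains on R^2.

phi(u,v) separates as P(u) + Q(v) + 1, so its minimum is min P + min Q + 1.
P'(u) = 4u(u - 4)(u + 4) vanishes at u ∈ {-4, 0, 4}; Q'(v) = 8(v - 3)(v - 2)(v - 1) vanishes at v ∈ {1, 2, 3}.
Local minima of P (where P''>0): P(-4)=-256, P(4)=-256. Local minima of Q: Q(1)=-18, Q(3)=-18.
So the global minimum of phi is P(-4) + Q(1) + 1 = -256 − 18 + 1 = -273, attained at (-4, 1).

-273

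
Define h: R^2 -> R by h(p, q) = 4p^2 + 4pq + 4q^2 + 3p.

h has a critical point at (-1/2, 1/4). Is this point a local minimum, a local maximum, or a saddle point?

local minimum

The Hessian of h is constant: H = [[8, 4], [4, 8]].
det(H) = 8·8 − 4² = 48.
det(H) > 0 and tr(H) = 16 > 0, so H is positive definite and the point is a local minimum.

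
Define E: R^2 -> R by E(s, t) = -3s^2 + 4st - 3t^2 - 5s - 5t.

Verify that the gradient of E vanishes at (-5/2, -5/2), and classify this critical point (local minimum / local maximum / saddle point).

local maximum

∇E = (-6s + 4t - 5, 4s - 6t - 5); substituting (-5/2, -5/2) gives ∇E = (0, 0), so (-5/2, -5/2) is indeed a critical point.
The Hessian of E is constant: H = [[-6, 4], [4, -6]].
det(H) = (-6)·(-6) − 4² = 20.
det(H) > 0 and tr(H) = -12 < 0, so H is negative definite and the point is a local maximum.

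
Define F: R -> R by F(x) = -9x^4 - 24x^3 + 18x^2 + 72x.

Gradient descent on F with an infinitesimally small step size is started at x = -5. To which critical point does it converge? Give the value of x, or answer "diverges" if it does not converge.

F'(x) = -36(x - 1)(x + 1)(x + 2), so F'(-5) = 2592.
Gradient descent moves in the -F' direction, i.e. x is decreasing.
There is no critical point below x=-5, and F' keeps the same sign, so the iterate runs off to −∞.

diverges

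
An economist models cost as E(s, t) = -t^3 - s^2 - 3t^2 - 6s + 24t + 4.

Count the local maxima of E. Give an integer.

1

E separates as a function of s plus a function of t, so ∇E=0 decouples.
∂E/∂s = -2(s + 3) = 0 at s ∈ {-3}; ∂E/∂t = -3(t - 2)(t + 4) = 0 at t ∈ {-4, 2}.
The Hessian is diagonal: diag(E_ss, E_tt). Second derivatives: E_ss(-3)=-2; E_tt(-4)=18, E_tt(2)=-18.
Local maxima occur where both diagonal entries negative: (-3, 2). Count: 1.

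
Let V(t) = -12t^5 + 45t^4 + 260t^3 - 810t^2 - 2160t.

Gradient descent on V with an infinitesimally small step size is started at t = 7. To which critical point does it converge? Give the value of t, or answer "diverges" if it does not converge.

V'(t) = -60(t - 4)(t - 3)(t + 1)(t + 3), so V'(7) = -57600.
Gradient descent moves in the -V' direction, i.e. t is increasing.
There is no critical point above t=7, and V' keeps the same sign, so the iterate runs off to +∞.

diverges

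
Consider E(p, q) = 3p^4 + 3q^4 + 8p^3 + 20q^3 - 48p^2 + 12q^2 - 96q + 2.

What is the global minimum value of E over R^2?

E(p,q) separates as A(p) + B(q) + 2, so its minimum is min A + min B + 2.
A'(p) = 12p(p - 2)(p + 4) vanishes at p ∈ {-4, 0, 2}; B'(q) = 12(q - 1)(q + 2)(q + 4) vanishes at q ∈ {-4, -2, 1}.
Local minima of A (where A''>0): A(-4)=-512, A(2)=-80. Local minima of B: B(-4)=64, B(1)=-61.
So the global minimum of E is A(-4) + B(1) + 2 = -512 − 61 + 2 = -571, attained at (-4, 1).

-571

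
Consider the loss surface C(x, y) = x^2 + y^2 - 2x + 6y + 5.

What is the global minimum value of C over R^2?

-5

C(x,y) separates as P(x) + Q(y) + 5, so its minimum is min P + min Q + 5.
P'(x) = 2x - 2 vanishes at x ∈ {1}; Q'(y) = 2y + 6 vanishes at y ∈ {-3}.
Local minima of P (where P''>0): P(1)=-1. Local minima of Q: Q(-3)=-9.
So the global minimum of C is P(1) + Q(-3) + 5 = -1 − 9 + 5 = -5, attained at (1, -3).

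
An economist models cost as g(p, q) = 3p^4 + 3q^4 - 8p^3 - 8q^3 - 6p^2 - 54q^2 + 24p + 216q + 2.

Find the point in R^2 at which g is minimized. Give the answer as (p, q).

(-1, -3)

g(p,q) separates as A(p) + B(q) + 2, so its minimum is min A + min B + 2.
A'(p) = 12(p - 2)(p - 1)(p + 1) vanishes at p ∈ {-1, 1, 2}; B'(q) = 12(q - 3)(q - 2)(q + 3) vanishes at q ∈ {-3, 2, 3}.
Local minima of A (where A''>0): A(-1)=-19, A(2)=8. Local minima of B: B(-3)=-675, B(3)=189.
So the global minimum of g is A(-1) + B(-3) + 2 = -19 − 675 + 2 = -692, attained at (-1, -3).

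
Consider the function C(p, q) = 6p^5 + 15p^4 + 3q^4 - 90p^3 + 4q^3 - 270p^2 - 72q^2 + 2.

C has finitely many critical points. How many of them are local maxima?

2

C separates as a function of p plus a function of q, so ∇C=0 decouples.
∂C/∂p = 30p(p - 3)(p + 2)(p + 3) = 0 at p ∈ {-3, -2, 0, 3}; ∂C/∂q = 12q(q - 3)(q + 4) = 0 at q ∈ {-4, 0, 3}.
The Hessian is diagonal: diag(C_pp, C_qq). Second derivatives: C_pp(-3)=-540, C_pp(-2)=300, C_pp(0)=-540, C_pp(3)=2700; C_qq(-4)=336, C_qq(0)=-144, C_qq(3)=252.
Local maxima occur where both diagonal entries negative: (-3, 0), (0, 0). Count: 2.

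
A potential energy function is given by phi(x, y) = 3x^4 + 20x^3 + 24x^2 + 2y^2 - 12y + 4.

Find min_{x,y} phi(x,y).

-142

phi(x,y) separates as P(x) + Q(y) + 4, so its minimum is min P + min Q + 4.
P'(x) = 12x(x + 1)(x + 4) vanishes at x ∈ {-4, -1, 0}; Q'(y) = 4y - 12 vanishes at y ∈ {3}.
Local minima of P (where P''>0): P(-4)=-128, P(0)=0. Local minima of Q: Q(3)=-18.
So the global minimum of phi is P(-4) + Q(3) + 4 = -128 − 18 + 4 = -142, attained at (-4, 3).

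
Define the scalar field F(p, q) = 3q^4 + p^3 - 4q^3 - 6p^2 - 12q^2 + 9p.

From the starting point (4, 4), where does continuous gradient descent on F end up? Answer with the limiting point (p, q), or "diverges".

F is separable, so gradient descent decouples: p follows -∂F/∂p, q follows -∂F/∂q.
∂F/∂p = 3(p - 3)(p - 1); at p=4 this is 9, so p decreases.
∂F/∂q = 12q(q - 2)(q + 1); at q=4 this is 480, so q decreases.
p converges to its nearest critical value 3 (a local min of the p-part); q converges to 2. The iterate converges to (3, 2).

(3, 2)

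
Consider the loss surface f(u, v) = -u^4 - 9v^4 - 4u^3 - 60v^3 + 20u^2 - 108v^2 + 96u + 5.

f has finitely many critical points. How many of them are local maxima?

4

f separates as a function of u plus a function of v, so ∇f=0 decouples.
∂f/∂u = -4(u - 3)(u + 2)(u + 4) = 0 at u ∈ {-4, -2, 3}; ∂f/∂v = -36v(v + 2)(v + 3) = 0 at v ∈ {-3, -2, 0}.
The Hessian is diagonal: diag(f_uu, f_vv). Second derivatives: f_uu(-4)=-56, f_uu(-2)=40, f_uu(3)=-140; f_vv(-3)=-108, f_vv(-2)=72, f_vv(0)=-216.
Local maxima occur where both diagonal entries negative: (-4, -3), (-4, 0), (3, -3), (3, 0). Count: 4.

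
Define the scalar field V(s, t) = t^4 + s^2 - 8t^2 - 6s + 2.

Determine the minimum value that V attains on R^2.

-23

V(s,t) separates as P(s) + Q(t) + 2, so its minimum is min P + min Q + 2.
P'(s) = 2s - 6 vanishes at s ∈ {3}; Q'(t) = 4t(t - 2)(t + 2) vanishes at t ∈ {-2, 0, 2}.
Local minima of P (where P''>0): P(3)=-9. Local minima of Q: Q(-2)=-16, Q(2)=-16.
So the global minimum of V is P(3) + Q(-2) + 2 = -9 − 16 + 2 = -23, attained at (3, -2).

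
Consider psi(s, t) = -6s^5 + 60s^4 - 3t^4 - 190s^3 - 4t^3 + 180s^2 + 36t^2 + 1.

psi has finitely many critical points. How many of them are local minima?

2

psi separates as a function of s plus a function of t, so ∇psi=0 decouples.
∂psi/∂s = -30s(s - 4)(s - 3)(s - 1) = 0 at s ∈ {0, 1, 3, 4}; ∂psi/∂t = -12t(t - 2)(t + 3) = 0 at t ∈ {-3, 0, 2}.
The Hessian is diagonal: diag(psi_ss, psi_tt). Second derivatives: psi_ss(0)=360, psi_ss(1)=-180, psi_ss(3)=180, psi_ss(4)=-360; psi_tt(-3)=-180, psi_tt(0)=72, psi_tt(2)=-120.
Local minima occur where both diagonal entries positive: (0, 0), (3, 0). Count: 2.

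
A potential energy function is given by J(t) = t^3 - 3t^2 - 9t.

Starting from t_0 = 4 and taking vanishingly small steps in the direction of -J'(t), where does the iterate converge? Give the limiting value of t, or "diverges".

J'(t) = 3(t - 3)(t + 1), so J'(4) = 15.
Gradient descent moves in the -J' direction, i.e. t is decreasing.
The nearest critical point in that direction is t = 3, where J'' = 12 > 0 (a local minimum). The iterate converges there.

3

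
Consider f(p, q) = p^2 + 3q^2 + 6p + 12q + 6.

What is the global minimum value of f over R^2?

f(p,q) separates as A(p) + B(q) + 6, so its minimum is min A + min B + 6.
A'(p) = 2p + 6 vanishes at p ∈ {-3}; B'(q) = 6q + 12 vanishes at q ∈ {-2}.
Local minima of A (where A''>0): A(-3)=-9. Local minima of B: B(-2)=-12.
So the global minimum of f is A(-3) + B(-2) + 6 = -9 − 12 + 6 = -15, attained at (-3, -2).

-15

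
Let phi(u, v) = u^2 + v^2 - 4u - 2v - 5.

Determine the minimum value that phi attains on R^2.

phi(u,v) separates as P(u) + Q(v) − 5, so its minimum is min P + min Q − 5.
P'(u) = 2u - 4 vanishes at u ∈ {2}; Q'(v) = 2v - 2 vanishes at v ∈ {1}.
Local minima of P (where P''>0): P(2)=-4. Local minima of Q: Q(1)=-1.
So the global minimum of phi is P(2) + Q(1) − 5 = -4 − 1 − 5 = -10, attained at (2, 1).

-10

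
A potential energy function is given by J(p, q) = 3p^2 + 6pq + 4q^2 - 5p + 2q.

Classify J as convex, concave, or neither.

convex

J is quadratic, so its Hessian is the constant matrix H = [[6, 6], [6, 8]].
det(H) = 12, tr(H) = 14.
det(H) > 0 and tr(H) > 0, so H is positive definite everywhere: convex.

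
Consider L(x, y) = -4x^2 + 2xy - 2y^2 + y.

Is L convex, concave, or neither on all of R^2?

L is quadratic, so its Hessian is the constant matrix H = [[-8, 2], [2, -4]].
det(H) = 28, tr(H) = -12.
det(H) > 0 and tr(H) < 0, so H is negative definite everywhere: concave.

concave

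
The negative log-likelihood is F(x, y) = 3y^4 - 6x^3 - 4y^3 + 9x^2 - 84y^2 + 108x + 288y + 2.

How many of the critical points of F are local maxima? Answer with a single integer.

F separates as a function of x plus a function of y, so ∇F=0 decouples.
∂F/∂x = -18(x - 3)(x + 2) = 0 at x ∈ {-2, 3}; ∂F/∂y = 12(y - 3)(y - 2)(y + 4) = 0 at y ∈ {-4, 2, 3}.
The Hessian is diagonal: diag(F_xx, F_yy). Second derivatives: F_xx(-2)=90, F_xx(3)=-90; F_yy(-4)=504, F_yy(2)=-72, F_yy(3)=84.
Local maxima occur where both diagonal entries negative: (3, 2). Count: 1.

1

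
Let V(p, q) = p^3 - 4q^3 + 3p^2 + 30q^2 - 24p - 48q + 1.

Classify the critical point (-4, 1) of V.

The mixed partial ∂²V/∂p∂q is 0, so the Hessian at any point is diag(V_pp, V_qq) = diag(6(p + 1), 12(-2q + 5)).
At (-4, 1): H = diag(-18, 36).
The eigenvalues have opposite signs, so H is indefinite: a saddle point.

saddle point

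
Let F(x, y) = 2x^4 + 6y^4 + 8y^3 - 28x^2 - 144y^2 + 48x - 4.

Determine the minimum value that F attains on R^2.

-1518

F(x,y) separates as P(x) + Q(y) − 4, so its minimum is min P + min Q − 4.
P'(x) = 8(x - 2)(x - 1)(x + 3) vanishes at x ∈ {-3, 1, 2}; Q'(y) = 24y(y - 3)(y + 4) vanishes at y ∈ {-4, 0, 3}.
Local minima of P (where P''>0): P(-3)=-234, P(2)=16. Local minima of Q: Q(-4)=-1280, Q(3)=-594.
So the global minimum of F is P(-3) + Q(-4) − 4 = -234 − 1280 − 4 = -1518, attained at (-3, -4).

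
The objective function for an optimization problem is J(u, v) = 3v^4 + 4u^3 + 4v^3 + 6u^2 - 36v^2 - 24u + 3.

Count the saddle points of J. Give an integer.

J separates as a function of u plus a function of v, so ∇J=0 decouples.
∂J/∂u = 12(u - 1)(u + 2) = 0 at u ∈ {-2, 1}; ∂J/∂v = 12v(v - 2)(v + 3) = 0 at v ∈ {-3, 0, 2}.
The Hessian is diagonal: diag(J_uu, J_vv). Second derivatives: J_uu(-2)=-36, J_uu(1)=36; J_vv(-3)=180, J_vv(0)=-72, J_vv(2)=120.
Saddle points occur where the two diagonal entries have opposite signs: (-2, -3), (-2, 2), (1, 0). Count: 3.

3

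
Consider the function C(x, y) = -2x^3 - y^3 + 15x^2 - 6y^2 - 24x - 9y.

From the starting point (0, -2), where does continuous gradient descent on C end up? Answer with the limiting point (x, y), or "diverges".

C is separable, so gradient descent decouples: x follows -∂C/∂x, y follows -∂C/∂y.
∂C/∂x = -6(x - 4)(x - 1); at x=0 this is -24, so x increases.
∂C/∂y = -3(y + 1)(y + 3); at y=-2 this is 3, so y decreases.
x converges to its nearest critical value 1 (a local min of the x-part); y converges to -3. The iterate converges to (1, -3).

(1, -3)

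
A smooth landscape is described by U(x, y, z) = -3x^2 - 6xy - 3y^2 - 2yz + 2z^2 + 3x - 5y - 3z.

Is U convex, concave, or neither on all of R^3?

U is quadratic, so its Hessian is the constant matrix H = [[-6, -6, 0], [-6, -6, -2], [0, -2, 4]].
Leading principal minors: -6, 0, 24.
Neither pattern holds ⇒ H is indefinite ⇒ neither convex nor concave.

neither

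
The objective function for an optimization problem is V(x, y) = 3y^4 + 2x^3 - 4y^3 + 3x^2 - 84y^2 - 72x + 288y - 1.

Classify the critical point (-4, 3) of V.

saddle point

The mixed partial ∂²V/∂x∂y is 0, so the Hessian at any point is diag(V_xx, V_yy) = diag(6(2x + 1), 12(3y^2 - 2y - 14)).
At (-4, 3): H = diag(-42, 84).
The eigenvalues have opposite signs, so H is indefinite: a saddle point.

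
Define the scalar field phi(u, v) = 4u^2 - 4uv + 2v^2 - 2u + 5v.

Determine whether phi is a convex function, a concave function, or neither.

convex

phi is quadratic, so its Hessian is the constant matrix H = [[8, -4], [-4, 4]].
det(H) = 16, tr(H) = 12.
det(H) > 0 and tr(H) > 0, so H is positive definite everywhere: convex.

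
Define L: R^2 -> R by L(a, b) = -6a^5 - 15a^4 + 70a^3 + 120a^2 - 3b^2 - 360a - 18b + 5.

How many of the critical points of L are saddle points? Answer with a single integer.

2

L separates as a function of a plus a function of b, so ∇L=0 decouples.
∂L/∂a = -30(a - 2)(a - 1)(a + 2)(a + 3) = 0 at a ∈ {-3, -2, 1, 2}; ∂L/∂b = -6(b + 3) = 0 at b ∈ {-3}.
The Hessian is diagonal: diag(L_aa, L_bb). Second derivatives: L_aa(-3)=600, L_aa(-2)=-360, L_aa(1)=360, L_aa(2)=-600; L_bb(-3)=-6.
Saddle points occur where the two diagonal entries have opposite signs: (-3, -3), (1, -3). Count: 2.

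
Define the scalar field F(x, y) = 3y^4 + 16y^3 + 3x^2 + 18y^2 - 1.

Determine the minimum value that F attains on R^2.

-28

F(x,y) separates as P(x) + Q(y) − 1, so its minimum is min P + min Q − 1.
P'(x) = 6x vanishes at x ∈ {0}; Q'(y) = 12y(y + 1)(y + 3) vanishes at y ∈ {-3, -1, 0}.
Local minima of P (where P''>0): P(0)=0. Local minima of Q: Q(-3)=-27, Q(0)=0.
So the global minimum of F is P(0) + Q(-3) − 1 = 0 − 27 − 1 = -28, attained at (0, -3).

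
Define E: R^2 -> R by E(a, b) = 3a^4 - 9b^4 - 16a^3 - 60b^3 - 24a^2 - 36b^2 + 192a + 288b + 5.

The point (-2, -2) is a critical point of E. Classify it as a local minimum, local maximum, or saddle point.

local minimum

The mixed partial ∂²E/∂a∂b is 0, so the Hessian at any point is diag(E_aa, E_bb) = diag(12(3a^2 - 8a - 4), -36(3b^2 + 10b + 2)).
At (-2, -2): H = diag(288, 216).
Both eigenvalues are positive, so H is positive definite: a local minimum.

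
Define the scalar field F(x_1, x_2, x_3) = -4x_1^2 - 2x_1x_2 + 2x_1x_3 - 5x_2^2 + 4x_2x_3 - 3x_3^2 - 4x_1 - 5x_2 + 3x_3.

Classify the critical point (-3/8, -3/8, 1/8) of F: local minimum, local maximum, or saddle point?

local maximum

The Hessian is constant: H = [[-8, -2, 2], [-2, -10, 4], [2, 4, -6]].
Leading principal minors: Δ₁ = -8, Δ₂ = 76, Δ₃ = -320.
The minors alternate sign starting negative (−, +, −), so H is negative definite: a local maximum.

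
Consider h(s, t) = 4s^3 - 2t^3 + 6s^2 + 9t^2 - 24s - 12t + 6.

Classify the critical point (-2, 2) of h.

The mixed partial ∂²h/∂s∂t is 0, so the Hessian at any point is diag(h_ss, h_tt) = diag(12(2s + 1), 6(-2t + 3)).
At (-2, 2): H = diag(-36, -6).
Both eigenvalues are negative, so H is negative definite: a local maximum.

local maximum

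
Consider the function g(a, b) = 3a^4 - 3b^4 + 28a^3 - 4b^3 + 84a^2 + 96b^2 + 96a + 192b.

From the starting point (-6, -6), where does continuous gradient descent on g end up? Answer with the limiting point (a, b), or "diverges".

diverges

g is separable, so gradient descent decouples: a follows -∂g/∂a, b follows -∂g/∂b.
∂g/∂a = 12(a + 1)(a + 2)(a + 4); at a=-6 this is -480, so a increases.
∂g/∂b = -12(b - 4)(b + 1)(b + 4); at b=-6 this is 1200, so b decreases.
The b-coordinate has no critical point in that direction and runs off to infinity.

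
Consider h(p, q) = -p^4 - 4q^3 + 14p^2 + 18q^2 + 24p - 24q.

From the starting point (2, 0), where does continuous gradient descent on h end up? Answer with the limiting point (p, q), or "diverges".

h is separable, so gradient descent decouples: p follows -∂h/∂p, q follows -∂h/∂q.
∂h/∂p = -4(p - 3)(p + 1)(p + 2); at p=2 this is 48, so p decreases.
∂h/∂q = -12(q - 2)(q - 1); at q=0 this is -24, so q increases.
p converges to its nearest critical value -1 (a local min of the p-part); q converges to 1. The iterate converges to (-1, 1).

(-1, 1)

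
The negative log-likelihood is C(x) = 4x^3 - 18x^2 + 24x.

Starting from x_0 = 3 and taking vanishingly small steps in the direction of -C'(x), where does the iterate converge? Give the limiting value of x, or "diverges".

C'(x) = 12(x - 2)(x - 1), so C'(3) = 24.
Gradient descent moves in the -C' direction, i.e. x is decreasing.
The nearest critical point in that direction is x = 2, where C'' = 12 > 0 (a local minimum). The iterate converges there.

2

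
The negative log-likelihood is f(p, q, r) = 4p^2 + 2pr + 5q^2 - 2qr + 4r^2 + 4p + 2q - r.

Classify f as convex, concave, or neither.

convex

f is quadratic, so its Hessian is the constant matrix H = [[8, 0, 2], [0, 10, -2], [2, -2, 8]].
Leading principal minors: 8, 80, 568.
All positive ⇒ H ≻ 0 ⇒ convex.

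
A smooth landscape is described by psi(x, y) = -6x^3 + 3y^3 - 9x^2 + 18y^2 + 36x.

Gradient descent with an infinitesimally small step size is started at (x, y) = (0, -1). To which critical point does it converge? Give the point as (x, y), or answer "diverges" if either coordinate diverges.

(-2, 0)

psi is separable, so gradient descent decouples: x follows -∂psi/∂x, y follows -∂psi/∂y.
∂psi/∂x = -18(x - 1)(x + 2); at x=0 this is 36, so x decreases.
∂psi/∂y = 9y(y + 4); at y=-1 this is -27, so y increases.
x converges to its nearest critical value -2 (a local min of the x-part); y converges to 0. The iterate converges to (-2, 0).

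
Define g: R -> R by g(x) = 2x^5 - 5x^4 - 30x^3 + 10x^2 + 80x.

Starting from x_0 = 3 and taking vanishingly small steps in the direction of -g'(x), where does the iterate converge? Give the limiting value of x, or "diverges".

g'(x) = 10(x - 4)(x - 1)(x + 1)(x + 2), so g'(3) = -400.
Gradient descent moves in the -g' direction, i.e. x is increasing.
The nearest critical point in that direction is x = 4, where g'' = 900 > 0 (a local minimum). The iterate converges there.

4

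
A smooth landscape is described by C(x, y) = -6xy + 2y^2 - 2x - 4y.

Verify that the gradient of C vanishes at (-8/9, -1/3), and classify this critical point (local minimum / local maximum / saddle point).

saddle point

∇C = (-6y - 2, -6x + 4y - 4); substituting (-8/9, -1/3) gives ∇C = (0, 0), so (-8/9, -1/3) is indeed a critical point.
The Hessian of C is constant: H = [[0, -6], [-6, 4]].
det(H) = 0·4 − (-6)² = -36.
Since det(H) < 0, H is indefinite and the critical point is a saddle point.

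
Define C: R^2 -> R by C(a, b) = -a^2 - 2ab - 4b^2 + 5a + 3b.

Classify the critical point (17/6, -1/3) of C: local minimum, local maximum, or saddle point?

The Hessian of C is constant: H = [[-2, -2], [-2, -8]].
det(H) = (-2)·(-8) − (-2)² = 12.
det(H) > 0 and tr(H) = -10 < 0, so H is negative definite and the point is a local maximum.

local maximum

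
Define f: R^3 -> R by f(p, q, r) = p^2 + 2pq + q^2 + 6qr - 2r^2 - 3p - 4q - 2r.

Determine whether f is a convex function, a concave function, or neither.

f is quadratic, so its Hessian is the constant matrix H = [[2, 2, 0], [2, 2, 6], [0, 6, -4]].
Leading principal minors: 2, 0, -72.
Neither pattern holds ⇒ H is indefinite ⇒ neither convex nor concave.

neither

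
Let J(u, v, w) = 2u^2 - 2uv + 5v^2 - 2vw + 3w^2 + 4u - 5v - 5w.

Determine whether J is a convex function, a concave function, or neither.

J is quadratic, so its Hessian is the constant matrix H = [[4, -2, 0], [-2, 10, -2], [0, -2, 6]].
Leading principal minors: 4, 36, 200.
All positive ⇒ H ≻ 0 ⇒ convex.

convex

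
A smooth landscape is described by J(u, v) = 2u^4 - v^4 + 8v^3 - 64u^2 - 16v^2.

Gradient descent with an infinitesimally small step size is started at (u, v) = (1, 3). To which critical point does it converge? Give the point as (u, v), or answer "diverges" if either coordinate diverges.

J is separable, so gradient descent decouples: u follows -∂J/∂u, v follows -∂J/∂v.
∂J/∂u = 8u(u - 4)(u + 4); at u=1 this is -120, so u increases.
∂J/∂v = -4v(v - 4)(v - 2); at v=3 this is 12, so v decreases.
u converges to its nearest critical value 4 (a local min of the u-part); v converges to 2. The iterate converges to (4, 2).

(4, 2)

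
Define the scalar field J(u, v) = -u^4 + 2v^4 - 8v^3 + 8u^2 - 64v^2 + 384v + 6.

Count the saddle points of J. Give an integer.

5

J separates as a function of u plus a function of v, so ∇J=0 decouples.
∂J/∂u = -4u(u - 2)(u + 2) = 0 at u ∈ {-2, 0, 2}; ∂J/∂v = 8(v - 4)(v - 3)(v + 4) = 0 at v ∈ {-4, 3, 4}.
The Hessian is diagonal: diag(J_uu, J_vv). Second derivatives: J_uu(-2)=-32, J_uu(0)=16, J_uu(2)=-32; J_vv(-4)=448, J_vv(3)=-56, J_vv(4)=64.
Saddle points occur where the two diagonal entries have opposite signs: (-2, -4), (-2, 4), (0, 3), (2, -4), (2, 4). Count: 5.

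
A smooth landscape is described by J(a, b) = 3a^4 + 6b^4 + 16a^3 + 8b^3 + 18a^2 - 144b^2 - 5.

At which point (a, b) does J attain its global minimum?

(-3, -4)

J(a,b) separates as P(a) + Q(b) − 5, so its minimum is min P + min Q − 5.
P'(a) = 12a(a + 1)(a + 3) vanishes at a ∈ {-3, -1, 0}; Q'(b) = 24b(b - 3)(b + 4) vanishes at b ∈ {-4, 0, 3}.
Local minima of P (where P''>0): P(-3)=-27, P(0)=0. Local minima of Q: Q(-4)=-1280, Q(3)=-594.
So the global minimum of J is P(-3) + Q(-4) − 5 = -27 − 1280 − 5 = -1312, attained at (-3, -4).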